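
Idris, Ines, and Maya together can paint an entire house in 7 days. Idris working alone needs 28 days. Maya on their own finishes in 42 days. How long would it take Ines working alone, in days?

12 days

Combined rate is 1/7 per day.
Known contribution: 1/28 + 1/42 = (3 + 2)/84 = 5/84 per day.
So Ines's rate is 1/7 − 5/84 = 1/12, meaning 12 days alone.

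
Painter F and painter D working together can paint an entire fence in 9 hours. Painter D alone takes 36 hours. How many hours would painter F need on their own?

Combined rate is 1/9 per hour.
Known contribution: 1/36 per hour.
So painter F's rate is 1/9 − 1/36 = 1/12, meaning 12 hours alone.

12 hours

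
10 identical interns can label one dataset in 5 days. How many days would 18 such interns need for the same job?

25/9 days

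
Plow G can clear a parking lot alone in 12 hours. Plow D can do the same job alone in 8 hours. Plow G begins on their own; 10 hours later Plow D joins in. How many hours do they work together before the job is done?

4/5 hours

In the first 10 hours Plow G alone does 10/12 = 5/6 of the job, leaving 1/6.
Once everyone is working, combined rate: 1/12 + 1/8 = (2 + 3)/24 = 5/24 per hour.
Remaining 1/6 at 5/24 per hour takes 4/5 hours.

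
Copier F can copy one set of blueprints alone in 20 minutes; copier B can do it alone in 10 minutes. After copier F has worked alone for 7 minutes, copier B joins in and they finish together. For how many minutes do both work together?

In 7 minutes copier F does 7/20 of the job, leaving 13/20.
Copier F and copier B together work at 3/20 per minute, so finishing takes 13/20 ÷ 3/20 = 13/3 minutes.

13/3 minutes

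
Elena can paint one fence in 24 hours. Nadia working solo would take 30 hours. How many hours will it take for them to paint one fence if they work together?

Combined rate: 1/24 + 1/30 = (5 + 4)/120 = 9/120 = 3/40 per hour.
Time = 1 ÷ (3/40) = 40/3 hours.

40/3 hours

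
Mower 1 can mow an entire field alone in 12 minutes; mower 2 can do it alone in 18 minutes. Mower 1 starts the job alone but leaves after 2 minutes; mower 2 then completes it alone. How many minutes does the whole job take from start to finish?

In 2 minutes mower 1 does 2/12 = 1/6 of the job, leaving 5/6.
Mower 2 works at 1/18 per minute, so finishing takes 5/6 ÷ 1/18 = 15 minutes.
Total time = 2 + 15 = 17 minutes.

17 minutes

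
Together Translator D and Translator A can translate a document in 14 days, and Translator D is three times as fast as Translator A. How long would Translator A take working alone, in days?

56 days

Let Translator A's rate be r; then Translator D's rate is 3r, so together (3 + 1)r = 4r = 1/14.
Thus r = 1/56 per day.
Translator A alone: 56 days; Translator D alone: 56/3 days.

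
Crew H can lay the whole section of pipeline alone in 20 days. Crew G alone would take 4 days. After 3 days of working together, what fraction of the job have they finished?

Combined rate: 1/20 + 1/4 = (1 + 5)/20 = 6/20 = 3/10 per day.
In 3 days they complete 3·3/10 = 9/10 of the job.

9/10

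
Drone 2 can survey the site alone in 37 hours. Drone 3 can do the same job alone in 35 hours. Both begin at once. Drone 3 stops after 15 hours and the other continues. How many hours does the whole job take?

148/7 hours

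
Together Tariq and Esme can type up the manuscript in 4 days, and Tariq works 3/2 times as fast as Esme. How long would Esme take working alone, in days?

10 days

Let Esme's rate be r; then Tariq's rate is (3/2)r, so together (3/2 + 1)r = (5/2)r = 1/4.
Thus r = 1/10 per day.
Esme alone: 10 days; Tariq alone: 20/3 days.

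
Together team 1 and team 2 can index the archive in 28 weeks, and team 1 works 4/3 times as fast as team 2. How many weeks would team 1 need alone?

Let team 2's rate be r; then team 1's rate is (4/3)r, so together (4/3 + 1)r = (7/3)r = 1/28.
Thus r = 3/196 per week.
Team 2 alone: 196/3 weeks; team 1 alone: 49 weeks.

49 weeks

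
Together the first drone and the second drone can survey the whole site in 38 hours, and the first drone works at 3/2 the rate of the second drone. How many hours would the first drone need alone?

190/3 hours

Let the second drone's rate be r; then the first drone's rate is (3/2)r, so together (3/2 + 1)r = (5/2)r = 1/38.
Thus r = 1/95 per hour.
The second drone alone: 95 hours; the first drone alone: 190/3 hours.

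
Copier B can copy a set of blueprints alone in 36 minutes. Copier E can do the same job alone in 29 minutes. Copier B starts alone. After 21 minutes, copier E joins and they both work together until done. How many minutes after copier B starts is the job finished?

In the first 21 minutes copier B alone does 21/36 = 7/12 of the job, leaving 5/12.
Once everyone is working, combined rate: 1/36 + 1/29 = (29 + 36)/1044 = 65/1044 per minute.
Remaining 5/12 at 65/1044 per minute takes 87/13 minutes.
Total from the start = 21 + 87/13 = 360/13 minutes.

360/13 minutes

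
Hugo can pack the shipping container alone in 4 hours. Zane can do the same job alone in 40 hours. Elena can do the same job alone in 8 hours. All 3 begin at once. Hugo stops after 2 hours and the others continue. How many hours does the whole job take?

10/3 hours

In the first 2 hours the combined rate is 2/5, so 4/5 of the job is done, leaving 1/5.
After Hugo leaves the rate is 3/20 per hour; the remaining 1/5 takes 4/3 hours.
Total = 2 + 4/3 = 10/3 hours.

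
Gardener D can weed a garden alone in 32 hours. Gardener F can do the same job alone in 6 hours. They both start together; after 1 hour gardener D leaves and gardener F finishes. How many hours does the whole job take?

93/16 hours

In the first 1 hour the combined rate is 19/96, so 19/96 of the job is done, leaving 77/96.
After gardener D leaves the rate is 1/6 per hour; the remaining 77/96 takes 77/16 hours.
Total = 1 + 77/16 = 93/16 hours.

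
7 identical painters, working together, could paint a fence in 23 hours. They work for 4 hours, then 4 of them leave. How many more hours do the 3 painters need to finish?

One painter does 1/161 of the job per hour.
After 4 hours with 7 painters, 4/23 is done (19/23 left).
With 3 painters the rate is 3/161, so the rest takes 19/23 ÷ 3/161 = 133/3 hours.

133/3 hours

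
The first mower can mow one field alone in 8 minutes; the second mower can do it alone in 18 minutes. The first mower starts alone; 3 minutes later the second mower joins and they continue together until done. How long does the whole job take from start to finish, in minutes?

84/13 minutes

In 3 minutes the first mower does 3/8 of the job, leaving 5/8.
The first mower and the second mower together work at 13/72 per minute, so finishing takes 5/8 ÷ 13/72 = 45/13 minutes.
Total time = 3 + 45/13 = 84/13 minutes.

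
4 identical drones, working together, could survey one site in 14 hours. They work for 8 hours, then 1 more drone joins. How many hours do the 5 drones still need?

One drone does 1/56 of the job per hour.
After 8 hours with 4 drones, 4/7 is done (3/7 left).
With 5 drones the rate is 5/56, so the rest takes 3/7 ÷ 5/56 = 24/5 hours.

24/5 hours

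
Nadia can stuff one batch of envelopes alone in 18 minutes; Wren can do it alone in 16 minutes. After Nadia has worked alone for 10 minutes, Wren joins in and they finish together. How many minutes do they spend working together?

In 10 minutes Nadia does 10/18 = 5/9 of the job, leaving 4/9.
Nadia and Wren together work at 17/144 per minute, so finishing takes 4/9 ÷ 17/144 = 64/17 minutes.

64/17 minutes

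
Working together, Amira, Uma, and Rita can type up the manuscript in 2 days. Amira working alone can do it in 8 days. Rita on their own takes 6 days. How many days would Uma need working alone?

24/5 days

Combined rate is 1/2 per day.
Known contribution: 1/8 + 1/6 = (3 + 4)/24 = 7/24 per day.
So Uma's rate is 1/2 − 7/24 = 5/24, meaning 24/5 days alone.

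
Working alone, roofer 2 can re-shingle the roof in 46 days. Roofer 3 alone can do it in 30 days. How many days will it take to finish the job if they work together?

345/19 days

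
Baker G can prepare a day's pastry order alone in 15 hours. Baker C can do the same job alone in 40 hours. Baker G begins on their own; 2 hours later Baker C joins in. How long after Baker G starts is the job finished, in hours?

In the first 2 hours Baker G alone does 2/15 of the job, leaving 13/15.
Once everyone is working, combined rate: 1/15 + 1/40 = (8 + 3)/120 = 11/120 per hour.
Remaining 13/15 at 11/120 per hour takes 104/11 hours.
Total from the start = 2 + 104/11 = 126/11 hours.

126/11 hours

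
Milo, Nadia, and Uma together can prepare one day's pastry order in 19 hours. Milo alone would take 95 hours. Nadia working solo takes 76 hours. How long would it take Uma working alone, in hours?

380/11 hours

Combined rate is 1/19 per hour.
Known contribution: 1/95 + 1/76 = (4 + 5)/380 = 9/380 per hour.
So Uma's rate is 1/19 − 9/380 = 11/380, meaning 380/11 hours alone.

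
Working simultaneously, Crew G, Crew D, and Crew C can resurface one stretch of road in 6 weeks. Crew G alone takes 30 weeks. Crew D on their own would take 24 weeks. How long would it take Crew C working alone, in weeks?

Combined rate is 1/6 per week.
Known contribution: 1/30 + 1/24 = (4 + 5)/120 = 9/120 = 3/40 per week.
So Crew C's rate is 1/6 − 3/40 = 11/120, meaning 120/11 weeks alone.

120/11 weeks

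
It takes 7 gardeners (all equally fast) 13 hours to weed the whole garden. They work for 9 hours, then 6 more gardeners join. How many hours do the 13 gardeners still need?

One gardener does 1/91 of the job per hour.
After 9 hours with 7 gardeners, 9/13 is done (4/13 left).
With 13 gardeners the rate is 13/91 = 1/7, so the rest takes 4/13 ÷ 1/7 = 28/13 hours.

28/13 hours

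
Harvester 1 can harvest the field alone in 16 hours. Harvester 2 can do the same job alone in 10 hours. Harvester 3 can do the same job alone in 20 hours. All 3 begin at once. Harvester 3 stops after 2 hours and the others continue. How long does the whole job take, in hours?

72/13 hours

In the first 2 hours the combined rate is 17/80, so 17/40 of the job is done, leaving 23/40.
After Harvester 3 leaves the rate is 13/80 per hour; the remaining 23/40 takes 46/13 hours.
Total = 2 + 46/13 = 72/13 hours.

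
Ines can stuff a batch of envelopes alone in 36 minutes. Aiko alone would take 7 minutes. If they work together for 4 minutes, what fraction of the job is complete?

43/63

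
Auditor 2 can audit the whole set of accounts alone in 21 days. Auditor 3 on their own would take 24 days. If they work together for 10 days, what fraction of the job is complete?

25/28

Combined rate: 1/21 + 1/24 = (8 + 7)/168 = 15/168 = 5/56 per day.
In 10 days they complete 10·5/56 = 25/28 of the job.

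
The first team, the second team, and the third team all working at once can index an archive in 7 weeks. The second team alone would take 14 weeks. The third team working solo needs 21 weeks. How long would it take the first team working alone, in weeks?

42 weeks

Combined rate is 1/7 per week.
Known contribution: 1/14 + 1/21 = (3 + 2)/42 = 5/42 per week.
So the first team's rate is 1/7 − 5/42 = 1/42, meaning 42 weeks alone.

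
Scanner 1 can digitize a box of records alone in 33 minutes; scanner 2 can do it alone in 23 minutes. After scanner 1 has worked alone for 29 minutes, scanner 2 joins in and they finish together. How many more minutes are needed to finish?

23/14 minutes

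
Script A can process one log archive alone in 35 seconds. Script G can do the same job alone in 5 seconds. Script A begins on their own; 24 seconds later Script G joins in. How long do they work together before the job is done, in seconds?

In the first 24 seconds Script A alone does 24/35 of the job, leaving 11/35.
Once everyone is working, combined rate: 1/35 + 1/5 = (1 + 7)/35 = 8/35 per second.
Remaining 11/35 at 8/35 per second takes 11/8 seconds.

11/8 seconds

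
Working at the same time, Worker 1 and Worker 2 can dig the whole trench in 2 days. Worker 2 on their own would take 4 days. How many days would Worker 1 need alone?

4 days

Combined rate is 1/2 per day.
Known contribution: 1/4 per day.
So Worker 1's rate is 1/2 − 1/4 = 1/4, meaning 4 days alone.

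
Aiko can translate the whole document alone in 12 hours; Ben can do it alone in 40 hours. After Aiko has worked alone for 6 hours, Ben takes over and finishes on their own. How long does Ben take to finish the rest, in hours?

20 hours

In 6 hours Aiko does 6/12 = 1/2 of the job, leaving 1/2.
Ben works at 1/40 per hour, so finishing takes 1/2 ÷ 1/40 = 20 hours.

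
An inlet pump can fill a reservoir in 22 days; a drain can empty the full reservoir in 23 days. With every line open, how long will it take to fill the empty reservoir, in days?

506 days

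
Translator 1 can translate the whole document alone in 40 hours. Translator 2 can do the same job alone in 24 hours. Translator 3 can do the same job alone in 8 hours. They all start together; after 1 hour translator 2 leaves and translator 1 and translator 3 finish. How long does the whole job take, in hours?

In the first 1 hour the combined rate is 23/120, so 23/120 of the job is done, leaving 97/120.
After translator 2 leaves the rate is 3/20 per hour; the remaining 97/120 takes 97/18 hours.
Total = 1 + 97/18 = 115/18 hours.

115/18 hours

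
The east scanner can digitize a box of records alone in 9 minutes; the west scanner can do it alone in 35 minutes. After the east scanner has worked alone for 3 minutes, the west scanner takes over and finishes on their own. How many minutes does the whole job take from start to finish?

In 3 minutes the east scanner does 3/9 = 1/3 of the job, leaving 2/3.
The west scanner works at 1/35 per minute, so finishing takes 2/3 ÷ 1/35 = 70/3 minutes.
Total time = 3 + 70/3 = 79/3 minutes.

79/3 minutes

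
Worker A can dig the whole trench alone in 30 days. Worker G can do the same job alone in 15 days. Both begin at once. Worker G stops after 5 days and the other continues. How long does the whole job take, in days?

20 days

In the first 5 days the combined rate is 1/10, so 1/2 of the job is done, leaving 1/2.
After Worker G leaves the rate is 1/30 per day; the remaining 1/2 takes 15 days.
Total = 5 + 15 = 20 days.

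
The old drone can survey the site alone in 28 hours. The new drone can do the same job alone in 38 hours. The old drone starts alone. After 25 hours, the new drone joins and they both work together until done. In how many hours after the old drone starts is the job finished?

294/11 hours

In the first 25 hours the old drone alone does 25/28 of the job, leaving 3/28.
Once everyone is working, combined rate: 1/28 + 1/38 = (19 + 14)/532 = 33/532 per hour.
Remaining 3/28 at 33/532 per hour takes 19/11 hours.
Total from the start = 25 + 19/11 = 294/11 hours.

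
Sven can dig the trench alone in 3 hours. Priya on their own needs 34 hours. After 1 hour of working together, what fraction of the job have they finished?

37/102

Combined rate: 1/3 + 1/34 = (34 + 3)/102 = 37/102 per hour.
In 1 hour they complete 1·37/102 = 37/102 of the job.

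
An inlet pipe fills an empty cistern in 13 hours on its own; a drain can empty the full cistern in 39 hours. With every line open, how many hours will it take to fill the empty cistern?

39/2 hours

Net rate = 1/13 − 1/39 = (3 − 1)/39 = 2/39 per hour.
Filling time = 1 ÷ (2/39) = 39/2 hours.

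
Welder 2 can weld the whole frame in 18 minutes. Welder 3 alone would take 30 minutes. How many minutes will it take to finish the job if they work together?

Combined rate: 1/18 + 1/30 = (5 + 3)/90 = 8/90 = 4/45 per minute.
Time = 1 ÷ (4/45) = 45/4 minutes.

45/4 minutes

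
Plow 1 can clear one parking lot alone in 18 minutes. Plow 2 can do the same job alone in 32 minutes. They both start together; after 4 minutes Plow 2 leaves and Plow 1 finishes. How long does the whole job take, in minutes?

In the first 4 minutes the combined rate is 25/288, so 25/72 of the job is done, leaving 47/72.
After Plow 2 leaves the rate is 1/18 per minute; the remaining 47/72 takes 47/4 minutes.
Total = 4 + 47/4 = 63/4 minutes.

63/4 minutes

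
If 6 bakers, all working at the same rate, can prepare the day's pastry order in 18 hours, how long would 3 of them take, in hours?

36 hours

Total work is 6·18 = 108 baker-hours.
With 3 bakers: 108/3 = 36 hours.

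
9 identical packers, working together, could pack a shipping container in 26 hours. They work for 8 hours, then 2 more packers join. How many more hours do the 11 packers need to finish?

162/11 hours

One packer does 1/234 of the job per hour.
After 8 hours with 9 packers, 4/13 is done (9/13 left).
With 11 packers the rate is 11/234, so the rest takes 9/13 ÷ 11/234 = 162/11 hours.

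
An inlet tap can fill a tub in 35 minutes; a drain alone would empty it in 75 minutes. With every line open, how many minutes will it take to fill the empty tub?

525/8 minutes

Net rate = 1/35 − 1/75 = (15 − 7)/525 = 8/525 per minute.
Filling time = 1 ÷ (8/525) = 525/8 minutes.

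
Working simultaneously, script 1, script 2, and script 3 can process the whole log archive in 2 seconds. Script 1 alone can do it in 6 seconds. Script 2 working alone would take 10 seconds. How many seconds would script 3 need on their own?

30/7 seconds

Combined rate is 1/2 per second.
Known contribution: 1/6 + 1/10 = (5 + 3)/30 = 8/30 = 4/15 per second.
So script 3's rate is 1/2 − 4/15 = 7/30, meaning 30/7 seconds alone.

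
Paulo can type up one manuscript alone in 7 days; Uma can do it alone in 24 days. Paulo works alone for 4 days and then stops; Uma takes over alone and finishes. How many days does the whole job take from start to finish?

100/7 days

In 4 days Paulo does 4/7 of the job, leaving 3/7.
Uma works at 1/24 per day, so finishing takes 3/7 ÷ 1/24 = 72/7 days.
Total time = 4 + 72/7 = 100/7 days.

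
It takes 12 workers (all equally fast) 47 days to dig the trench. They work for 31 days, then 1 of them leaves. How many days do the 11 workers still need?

192/11 days

One worker does 1/564 of the job per day.
After 31 days with 12 workers, 31/47 is done (16/47 left).
With 11 workers the rate is 11/564, so the rest takes 16/47 ÷ 11/564 = 192/11 days.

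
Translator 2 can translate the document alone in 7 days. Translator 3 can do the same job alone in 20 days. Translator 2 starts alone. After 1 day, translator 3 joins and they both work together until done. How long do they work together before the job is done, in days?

40/9 days

In the first 1 day translator 2 alone does 1/7 of the job, leaving 6/7.
Once everyone is working, combined rate: 1/7 + 1/20 = (20 + 7)/140 = 27/140 per day.
Remaining 6/7 at 27/140 per day takes 40/9 days.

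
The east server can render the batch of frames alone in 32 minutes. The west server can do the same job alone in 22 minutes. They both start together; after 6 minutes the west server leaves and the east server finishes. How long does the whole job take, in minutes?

In the first 6 minutes the combined rate is 27/352, so 81/176 of the job is done, leaving 95/176.
After the west server leaves the rate is 1/32 per minute; the remaining 95/176 takes 190/11 minutes.
Total = 6 + 190/11 = 256/11 minutes.

256/11 minutes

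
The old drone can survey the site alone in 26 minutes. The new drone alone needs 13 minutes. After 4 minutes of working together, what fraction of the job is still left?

7/13

Combined rate: 1/26 + 1/13 = (1 + 2)/26 = 3/26 per minute.
In 4 minutes they complete 4·3/26 = 6/13 of the job.
So 7/13 remains.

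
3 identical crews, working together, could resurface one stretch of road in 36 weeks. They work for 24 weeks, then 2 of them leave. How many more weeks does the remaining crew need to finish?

One crew does 1/108 of the job per week.
After 24 weeks with 3 crews, 2/3 is done (1/3 left).
With 1 crew the rate is 1/108, so the rest takes 1/3 ÷ 1/108 = 36 weeks.

36 weeks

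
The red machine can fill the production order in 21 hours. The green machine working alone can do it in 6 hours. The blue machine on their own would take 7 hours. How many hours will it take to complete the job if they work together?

Combined rate: 1/21 + 1/6 + 1/7 = (2 + 7 + 6)/42 = 15/42 = 5/14 per hour.
Time = 1 ÷ (5/14) = 14/5 hours.

14/5 hours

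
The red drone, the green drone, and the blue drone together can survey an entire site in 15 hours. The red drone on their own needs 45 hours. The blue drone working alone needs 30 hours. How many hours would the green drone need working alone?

Combined rate is 1/15 per hour.
Known contribution: 1/45 + 1/30 = (2 + 3)/90 = 5/90 = 1/18 per hour.
So the green drone's rate is 1/15 − 1/18 = 1/90, meaning 90 hours alone.

90 hours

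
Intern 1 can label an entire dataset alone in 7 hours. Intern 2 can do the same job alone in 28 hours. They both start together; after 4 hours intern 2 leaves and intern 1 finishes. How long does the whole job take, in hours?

In the first 4 hours the combined rate is 5/28, so 5/7 of the job is done, leaving 2/7.
After intern 2 leaves the rate is 1/7 per hour; the remaining 2/7 takes 2 hours.
Total = 4 + 2 = 6 hours.

6 hours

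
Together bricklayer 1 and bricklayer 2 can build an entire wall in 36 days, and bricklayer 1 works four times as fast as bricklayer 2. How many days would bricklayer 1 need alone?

Let bricklayer 2's rate be r; then bricklayer 1's rate is 4r, so together (4 + 1)r = 5r = 1/36.
Thus r = 1/180 per day.
Bricklayer 2 alone: 180 days; bricklayer 1 alone: 45 days.

45 days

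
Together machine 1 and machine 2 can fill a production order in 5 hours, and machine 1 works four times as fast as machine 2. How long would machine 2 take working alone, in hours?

25 hours

Let machine 2's rate be r; then machine 1's rate is 4r, so together (4 + 1)r = 5r = 1/5.
Thus r = 1/25 per hour.
Machine 2 alone: 25 hours; machine 1 alone: 25/4 hours.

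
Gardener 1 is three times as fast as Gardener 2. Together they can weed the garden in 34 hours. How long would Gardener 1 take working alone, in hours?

Let Gardener 2's rate be r; then Gardener 1's rate is 3r, so together (3 + 1)r = 4r = 1/34.
Thus r = 1/136 per hour.
Gardener 2 alone: 136 hours; Gardener 1 alone: 136/3 hours.

136/3 hours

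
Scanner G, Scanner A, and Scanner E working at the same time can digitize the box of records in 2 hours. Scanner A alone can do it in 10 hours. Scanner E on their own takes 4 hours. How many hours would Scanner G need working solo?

20/3 hours

Combined rate is 1/2 per hour.
Known contribution: 1/10 + 1/4 = (2 + 5)/20 = 7/20 per hour.
So Scanner G's rate is 1/2 − 7/20 = 3/20, meaning 20/3 hours alone.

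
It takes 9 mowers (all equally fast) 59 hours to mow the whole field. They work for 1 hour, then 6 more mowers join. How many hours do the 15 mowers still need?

174/5 hours

One mower does 1/531 of the job per hour.
After 1 hour with 9 mowers, 1/59 is done (58/59 left).
With 15 mowers the rate is 15/531 = 5/177, so the rest takes 58/59 ÷ 5/177 = 174/5 hours.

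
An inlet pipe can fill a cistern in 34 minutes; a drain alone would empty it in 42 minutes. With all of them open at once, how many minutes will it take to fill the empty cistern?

357/2 minutes

Net rate = 1/34 − 1/42 = (21 − 17)/714 = 4/714 = 2/357 per minute.
Filling time = 1 ÷ (2/357) = 357/2 minutes.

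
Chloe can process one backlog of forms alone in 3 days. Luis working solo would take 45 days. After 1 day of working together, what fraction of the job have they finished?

Combined rate: 1/3 + 1/45 = (15 + 1)/45 = 16/45 per day.
In 1 day they complete 1·16/45 = 16/45 of the job.

16/45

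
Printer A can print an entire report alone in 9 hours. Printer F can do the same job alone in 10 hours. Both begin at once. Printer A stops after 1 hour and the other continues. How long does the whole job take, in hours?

80/9 hours

In the first 1 hour the combined rate is 19/90, so 19/90 of the job is done, leaving 71/90.
After Printer A leaves the rate is 1/10 per hour; the remaining 71/90 takes 71/9 hours.
Total = 1 + 71/9 = 80/9 hours.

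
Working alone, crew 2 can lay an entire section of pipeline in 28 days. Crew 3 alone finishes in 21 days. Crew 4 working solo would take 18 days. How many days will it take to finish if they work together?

Combined rate: 1/28 + 1/21 + 1/18 = (9 + 12 + 14)/252 = 35/252 = 5/36 per day.
Time = 1 ÷ (5/36) = 36/5 days.

36/5 days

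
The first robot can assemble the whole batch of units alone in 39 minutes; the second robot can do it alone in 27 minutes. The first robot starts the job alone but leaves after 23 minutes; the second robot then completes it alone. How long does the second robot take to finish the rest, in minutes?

144/13 minutes

In 23 minutes the first robot does 23/39 of the job, leaving 16/39.
The second robot works at 1/27 per minute, so finishing takes 16/39 ÷ 1/27 = 144/13 minutes.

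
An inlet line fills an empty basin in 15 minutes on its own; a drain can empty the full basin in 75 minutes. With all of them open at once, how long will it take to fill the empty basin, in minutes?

Net rate = 1/15 − 1/75 = (5 − 1)/75 = 4/75 per minute.
Filling time = 1 ÷ (4/75) = 75/4 minutes.

75/4 minutes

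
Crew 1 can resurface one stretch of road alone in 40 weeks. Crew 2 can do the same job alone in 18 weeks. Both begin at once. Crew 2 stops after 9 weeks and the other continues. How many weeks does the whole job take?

20 weeks

In the first 9 weeks the combined rate is 29/360, so 29/40 of the job is done, leaving 11/40.
After crew 2 leaves the rate is 1/40 per week; the remaining 11/40 takes 11 weeks.
Total = 9 + 11 = 20 weeks.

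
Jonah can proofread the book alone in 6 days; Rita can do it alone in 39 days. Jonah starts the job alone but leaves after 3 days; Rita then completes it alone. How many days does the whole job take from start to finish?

45/2 days

In 3 days Jonah does 3/6 = 1/2 of the job, leaving 1/2.
Rita works at 1/39 per day, so finishing takes 1/2 ÷ 1/39 = 39/2 days.
Total time = 3 + 39/2 = 45/2 days.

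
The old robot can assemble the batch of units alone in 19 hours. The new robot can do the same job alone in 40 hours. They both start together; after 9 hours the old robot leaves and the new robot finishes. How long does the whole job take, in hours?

400/19 hours

In the first 9 hours the combined rate is 59/760, so 531/760 of the job is done, leaving 229/760.
After the old robot leaves the rate is 1/40 per hour; the remaining 229/760 takes 229/19 hours.
Total = 9 + 229/19 = 400/19 hours.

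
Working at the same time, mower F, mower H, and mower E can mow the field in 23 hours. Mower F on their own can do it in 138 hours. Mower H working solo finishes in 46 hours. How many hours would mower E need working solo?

69 hours

Combined rate is 1/23 per hour.
Known contribution: 1/138 + 1/46 = (1 + 3)/138 = 4/138 = 2/69 per hour.
So mower E's rate is 1/23 − 2/69 = 1/69, meaning 69 hours alone.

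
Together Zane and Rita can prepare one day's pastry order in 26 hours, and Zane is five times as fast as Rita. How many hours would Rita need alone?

Let Rita's rate be r; then Zane's rate is 5r, so together (5 + 1)r = 6r = 1/26.
Thus r = 1/156 per hour.
Rita alone: 156 hours; Zane alone: 156/5 hours.

156 hours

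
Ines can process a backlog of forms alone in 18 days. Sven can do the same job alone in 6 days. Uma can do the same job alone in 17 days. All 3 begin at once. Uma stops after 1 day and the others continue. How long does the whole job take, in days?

In the first 1 day the combined rate is 43/153, so 43/153 of the job is done, leaving 110/153.
After Uma leaves the rate is 2/9 per day; the remaining 110/153 takes 55/17 days.
Total = 1 + 55/17 = 72/17 days.

72/17 days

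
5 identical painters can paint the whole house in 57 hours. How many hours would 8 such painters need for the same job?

Total work is 5·57 = 285 painter-hours.
With 8 painters: 285/8 hours.

285/8 hours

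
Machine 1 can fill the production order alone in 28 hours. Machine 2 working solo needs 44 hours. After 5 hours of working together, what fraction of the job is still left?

109/154

Combined rate: 1/28 + 1/44 = (11 + 7)/308 = 18/308 = 9/154 per hour.
In 5 hours they complete 5·9/154 = 45/154 of the job.
So 109/154 remains.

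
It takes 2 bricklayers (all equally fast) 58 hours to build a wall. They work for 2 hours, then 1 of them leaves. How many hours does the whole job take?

114 hours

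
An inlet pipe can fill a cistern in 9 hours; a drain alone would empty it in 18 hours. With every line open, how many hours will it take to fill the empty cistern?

Net rate = 1/9 − 1/18 = (2 − 1)/18 = 1/18 per hour.
Filling time = 1 ÷ (1/18) = 18 hours.

18 hours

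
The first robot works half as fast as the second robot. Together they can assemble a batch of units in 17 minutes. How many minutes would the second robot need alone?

51/2 minutes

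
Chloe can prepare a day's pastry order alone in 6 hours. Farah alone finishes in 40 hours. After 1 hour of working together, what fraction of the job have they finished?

Combined rate: 1/6 + 1/40 = (20 + 3)/120 = 23/120 per hour.
In 1 hour they complete 1·23/120 = 23/120 of the job.

23/120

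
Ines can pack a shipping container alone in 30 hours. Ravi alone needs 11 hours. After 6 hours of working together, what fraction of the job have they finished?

41/55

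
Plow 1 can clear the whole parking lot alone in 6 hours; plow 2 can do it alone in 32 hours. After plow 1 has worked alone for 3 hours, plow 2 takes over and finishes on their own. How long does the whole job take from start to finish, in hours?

19 hours

In 3 hours plow 1 does 3/6 = 1/2 of the job, leaving 1/2.
Plow 2 works at 1/32 per hour, so finishing takes 1/2 ÷ 1/32 = 16 hours.
Total time = 3 + 16 = 19 hours.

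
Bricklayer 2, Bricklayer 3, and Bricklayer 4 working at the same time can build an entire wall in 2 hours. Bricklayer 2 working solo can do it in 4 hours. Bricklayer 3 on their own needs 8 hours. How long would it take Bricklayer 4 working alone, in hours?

8 hours

Combined rate is 1/2 per hour.
Known contribution: 1/4 + 1/8 = (2 + 1)/8 = 3/8 per hour.
So Bricklayer 4's rate is 1/2 − 3/8 = 1/8, meaning 8 hours alone.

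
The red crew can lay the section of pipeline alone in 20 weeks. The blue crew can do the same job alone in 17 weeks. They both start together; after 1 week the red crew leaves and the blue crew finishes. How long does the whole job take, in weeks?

In the first 1 week the combined rate is 37/340, so 37/340 of the job is done, leaving 303/340.
After the red crew leaves the rate is 1/17 per week; the remaining 303/340 takes 303/20 weeks.
Total = 1 + 303/20 = 323/20 weeks.

323/20 weeks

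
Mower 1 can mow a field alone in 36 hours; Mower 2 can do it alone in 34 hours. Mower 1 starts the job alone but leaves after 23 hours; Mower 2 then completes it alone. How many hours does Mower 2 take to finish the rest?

221/18 hours

In 23 hours Mower 1 does 23/36 of the job, leaving 13/36.
Mower 2 works at 1/34 per hour, so finishing takes 13/36 ÷ 1/34 = 221/18 hours.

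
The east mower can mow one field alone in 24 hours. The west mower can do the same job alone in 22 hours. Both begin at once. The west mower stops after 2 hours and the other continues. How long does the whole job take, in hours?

240/11 hours

In the first 2 hours the combined rate is 23/264, so 23/132 of the job is done, leaving 109/132.
After the west mower leaves the rate is 1/24 per hour; the remaining 109/132 takes 218/11 hours.
Total = 2 + 218/11 = 240/11 hours.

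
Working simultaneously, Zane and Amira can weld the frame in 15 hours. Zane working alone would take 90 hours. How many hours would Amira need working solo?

18 hours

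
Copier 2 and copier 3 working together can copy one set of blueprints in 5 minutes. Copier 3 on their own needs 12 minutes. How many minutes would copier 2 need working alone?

Combined rate is 1/5 per minute.
Known contribution: 1/12 per minute.
So copier 2's rate is 1/5 − 1/12 = 7/60, meaning 60/7 minutes alone.

60/7 minutes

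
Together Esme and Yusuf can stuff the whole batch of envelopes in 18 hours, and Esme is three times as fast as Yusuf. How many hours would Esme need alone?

Let Yusuf's rate be r; then Esme's rate is 3r, so together (3 + 1)r = 4r = 1/18.
Thus r = 1/72 per hour.
Yusuf alone: 72 hours; Esme alone: 24 hours.

24 hours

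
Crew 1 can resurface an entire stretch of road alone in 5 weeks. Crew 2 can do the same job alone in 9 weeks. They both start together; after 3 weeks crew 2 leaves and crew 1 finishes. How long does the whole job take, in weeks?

10/3 weeks

In the first 3 weeks the combined rate is 14/45, so 14/15 of the job is done, leaving 1/15.
After crew 2 leaves the rate is 1/5 per week; the remaining 1/15 takes 1/3 weeks.
Total = 3 + 1/3 = 10/3 weeks.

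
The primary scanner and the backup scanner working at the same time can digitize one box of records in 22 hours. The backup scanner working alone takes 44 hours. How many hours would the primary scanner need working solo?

Combined rate is 1/22 per hour.
Known contribution: 1/44 per hour.
So the primary scanner's rate is 1/22 − 1/44 = 1/44, meaning 44 hours alone.

44 hours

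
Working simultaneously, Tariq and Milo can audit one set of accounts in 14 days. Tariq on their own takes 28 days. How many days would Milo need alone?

28 days

Combined rate is 1/14 per day.
Known contribution: 1/28 per day.
So Milo's rate is 1/14 − 1/28 = 1/28, meaning 28 days alone.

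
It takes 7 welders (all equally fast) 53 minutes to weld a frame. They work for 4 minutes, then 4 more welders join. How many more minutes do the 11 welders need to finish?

One welder does 1/371 of the job per minute.
After 4 minutes with 7 welders, 4/53 is done (49/53 left).
With 11 welders the rate is 11/371, so the rest takes 49/53 ÷ 11/371 = 343/11 minutes.

343/11 minutes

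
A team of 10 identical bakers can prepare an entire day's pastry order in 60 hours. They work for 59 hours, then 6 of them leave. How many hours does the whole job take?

123/2 hours

One baker does 1/600 of the job per hour.
After 59 hours with 10 bakers, 59/60 is done (1/60 left).
With 4 bakers the rate is 4/600 = 1/150, so the rest takes 1/60 ÷ 1/150 = 5/2 hours.
Total = 59 + 5/2 = 123/2 hours.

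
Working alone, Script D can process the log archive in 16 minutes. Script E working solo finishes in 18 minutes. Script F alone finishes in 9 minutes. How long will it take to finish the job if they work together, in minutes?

Combined rate: 1/16 + 1/18 + 1/9 = (9 + 8 + 16)/144 = 33/144 = 11/48 per minute.
Time = 1 ÷ (11/48) = 48/11 minutes.

48/11 minutes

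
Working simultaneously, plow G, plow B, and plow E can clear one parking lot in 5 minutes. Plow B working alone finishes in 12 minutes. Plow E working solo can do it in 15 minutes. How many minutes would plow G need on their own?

20 minutes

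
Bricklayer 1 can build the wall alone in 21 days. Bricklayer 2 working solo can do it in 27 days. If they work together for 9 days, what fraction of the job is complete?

16/21

Combined rate: 1/21 + 1/27 = (9 + 7)/189 = 16/189 per day.
In 9 days they complete 9·16/189 = 16/21 of the job.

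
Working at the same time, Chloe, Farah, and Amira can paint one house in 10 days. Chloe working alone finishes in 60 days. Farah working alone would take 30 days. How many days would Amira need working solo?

20 days

Combined rate is 1/10 per day.
Known contribution: 1/60 + 1/30 = (1 + 2)/60 = 3/60 = 1/20 per day.
So Amira's rate is 1/10 − 1/20 = 1/20, meaning 20 days alone.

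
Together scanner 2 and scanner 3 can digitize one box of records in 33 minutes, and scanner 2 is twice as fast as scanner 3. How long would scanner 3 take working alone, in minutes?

99 minutes

Let scanner 3's rate be r; then scanner 2's rate is 2r, so together (2 + 1)r = 3r = 1/33.
Thus r = 1/99 per minute.
Scanner 3 alone: 99 minutes; scanner 2 alone: 99/2 minutes.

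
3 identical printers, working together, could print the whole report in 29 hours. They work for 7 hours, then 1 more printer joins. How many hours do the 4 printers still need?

One printer does 1/87 of the job per hour.
After 7 hours with 3 printers, 7/29 is done (22/29 left).
With 4 printers the rate is 4/87, so the rest takes 22/29 ÷ 4/87 = 33/2 hours.

33/2 hours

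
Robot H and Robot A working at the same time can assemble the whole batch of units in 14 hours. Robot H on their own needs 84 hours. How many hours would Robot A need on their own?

84/5 hours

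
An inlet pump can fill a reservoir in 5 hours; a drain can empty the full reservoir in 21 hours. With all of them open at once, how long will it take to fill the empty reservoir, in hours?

105/16 hours

Net rate = 1/5 − 1/21 = (21 − 5)/105 = 16/105 per hour.
Filling time = 1 ÷ (16/105) = 105/16 hours.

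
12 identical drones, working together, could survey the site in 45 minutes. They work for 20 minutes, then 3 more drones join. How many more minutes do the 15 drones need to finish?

20 minutes

One drone does 1/540 of the job per minute.
After 20 minutes with 12 drones, 4/9 is done (5/9 left).
With 15 drones the rate is 15/540 = 1/36, so the rest takes 5/9 ÷ 1/36 = 20 minutes.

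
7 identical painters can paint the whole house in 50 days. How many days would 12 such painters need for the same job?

175/6 days

Total work is 7·50 = 350 painter-days.
With 12 painters: 350/12 = 175/6 days.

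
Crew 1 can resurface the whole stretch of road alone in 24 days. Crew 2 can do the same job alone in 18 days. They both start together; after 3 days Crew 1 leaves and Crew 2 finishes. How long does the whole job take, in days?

In the first 3 days the combined rate is 7/72, so 7/24 of the job is done, leaving 17/24.
After Crew 1 leaves the rate is 1/18 per day; the remaining 17/24 takes 51/4 days.
Total = 3 + 51/4 = 63/4 days.

63/4 days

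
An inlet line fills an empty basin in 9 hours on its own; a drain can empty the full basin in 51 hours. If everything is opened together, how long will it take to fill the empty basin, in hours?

153/14 hours

Net rate = 1/9 − 1/51 = (17 − 3)/153 = 14/153 per hour.
Filling time = 1 ÷ (14/153) = 153/14 hours.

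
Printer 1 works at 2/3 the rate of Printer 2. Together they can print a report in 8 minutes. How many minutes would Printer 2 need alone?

Let Printer 2's rate be r; then Printer 1's rate is (2/3)r, so together (2/3 + 1)r = (5/3)r = 1/8.
Thus r = 3/40 per minute.
Printer 2 alone: 40/3 minutes; Printer 1 alone: 20 minutes.

40/3 minutes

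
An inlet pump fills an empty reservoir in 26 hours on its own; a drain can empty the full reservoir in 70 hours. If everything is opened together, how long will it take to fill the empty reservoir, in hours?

Net rate = 1/26 − 1/70 = (35 − 13)/910 = 22/910 = 11/455 per hour.
Filling time = 1 ÷ (11/455) = 455/11 hours.

455/11 hours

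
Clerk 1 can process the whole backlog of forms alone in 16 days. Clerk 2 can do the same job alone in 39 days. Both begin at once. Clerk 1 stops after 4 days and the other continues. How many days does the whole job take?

In the first 4 days the combined rate is 55/624, so 55/156 of the job is done, leaving 101/156.
After Clerk 1 leaves the rate is 1/39 per day; the remaining 101/156 takes 101/4 days.
Total = 4 + 101/4 = 117/4 days.

117/4 days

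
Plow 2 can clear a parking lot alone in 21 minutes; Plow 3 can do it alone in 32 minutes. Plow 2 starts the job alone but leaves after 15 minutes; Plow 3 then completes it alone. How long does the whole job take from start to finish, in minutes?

169/7 minutes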